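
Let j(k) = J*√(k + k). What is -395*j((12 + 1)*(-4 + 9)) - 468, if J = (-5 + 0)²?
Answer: -468 - 9875*√130 ≈ -1.1306e+5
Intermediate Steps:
J = 25 (J = (-5)² = 25)
j(k) = 25*√2*√k (j(k) = 25*√(k + k) = 25*√(2*k) = 25*(√2*√k) = 25*√2*√k)
-395*j((12 + 1)*(-4 + 9)) - 468 = -9875*√2*√((12 + 1)*(-4 + 9)) - 468 = -9875*√2*√(13*5) - 468 = -9875*√2*√65 - 468 = -9875*√130 - 468 = -468 - 9875*√130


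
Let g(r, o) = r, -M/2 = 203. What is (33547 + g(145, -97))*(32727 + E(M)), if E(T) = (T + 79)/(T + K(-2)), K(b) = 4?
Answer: 73878587842/67 ≈ 1.1027e+9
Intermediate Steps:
M = -406 (M = -2*203 = -406)
E(T) = (79 + T)/(4 + T) (E(T) = (T + 79)/(T + 4) = (79 + T)/(4 + T))
(33547 + g(145, -97))*(32727 + E(M)) = (33547 + 145)*(32727 + (79 - 406)/(4 - 406)) = 33692*(32727 - 327/(-402)) = 33692*(32727 - 1/402*(-327)) = 33692*(32727 + 109/134) = 33692*(4385527/134) = 73878587842/67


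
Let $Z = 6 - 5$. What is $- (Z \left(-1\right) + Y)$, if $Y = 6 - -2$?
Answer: $-7$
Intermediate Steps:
$Z = 1$ ($Z = 6 - 5 = 1$)
$Y = 8$ ($Y = 6 + 2 = 8$)
$- (Z \left(-1\right) + Y) = - (1 \left(-1\right) + 8) = - (-1 + 8) = \left(-1\right) 7 = -7$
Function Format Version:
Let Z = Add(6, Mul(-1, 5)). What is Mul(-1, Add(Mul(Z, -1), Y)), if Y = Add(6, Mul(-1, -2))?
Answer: -7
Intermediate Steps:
Z = 1 (Z = Add(6, -5) = 1)
Y = 8 (Y = Add(6, 2) = 8)
Mul(-1, Add(Mul(Z, -1), Y)) = Mul(-1, Add(Mul(1, -1), 8)) = Mul(-1, Add(-1, 8)) = Mul(-1, 7) = -7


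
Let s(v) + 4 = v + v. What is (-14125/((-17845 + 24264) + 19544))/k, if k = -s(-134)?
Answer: -14125/7061936 ≈ -0.0020002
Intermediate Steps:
s(v) = -4 + 2*v (s(v) = -4 + (v + v) = -4 + 2*v)
k = 272 (k = -(-4 + 2*(-134)) = -(-4 - 268) = -1*(-272) = 272)
(-14125/((-17845 + 24264) + 19544))/k = -14125/((-17845 + 24264) + 19544)/272 = -14125/(6419 + 19544)*(1/272) = -14125/25963*(1/272) = -14125*1/25963*(1/272) = -14125/25963*1/272 = -14125/7061936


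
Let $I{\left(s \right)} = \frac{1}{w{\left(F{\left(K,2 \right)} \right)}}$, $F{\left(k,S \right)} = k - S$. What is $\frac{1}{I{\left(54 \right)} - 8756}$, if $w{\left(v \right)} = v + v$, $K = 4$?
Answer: $- \frac{4}{35023} \approx -0.00011421$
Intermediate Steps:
$w{\left(v \right)} = 2 v$
$I{\left(s \right)} = \frac{1}{4}$ ($I{\left(s \right)} = \frac{1}{2 \left(4 - 2\right)} = \frac{1}{2 \cdot 2} = \frac{1}{4}$)
$\frac{1}{I{\left(54 \right)} - 8756} = \frac{1}{\frac{1}{4} - 8756} = \frac{1}{- \frac{35023}{4}} = - \frac{4}{35023}$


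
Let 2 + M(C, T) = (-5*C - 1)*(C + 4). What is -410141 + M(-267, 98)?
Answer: -760985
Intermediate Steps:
M(C, T) = -2 + (-1 - 5*C)*(4 + C) (M(C, T) = -2 + (-5*C - 1)*(C + 4) = -2 + (-1 - 5*C)*(4 + C))
-410141 + M(-267, 98) = -410141 + (-6 - 21*(-267) - 5*(-267)²) = -410141 + (-6 + 5607 - 5*71289) = -410141 + (-6 + 5607 - 356445) = -410141 - 350844 = -760985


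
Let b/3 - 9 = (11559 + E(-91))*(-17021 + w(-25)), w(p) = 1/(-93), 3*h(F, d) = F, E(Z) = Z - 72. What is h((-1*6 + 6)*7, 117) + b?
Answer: -18039342947/31 ≈ -5.8191e+8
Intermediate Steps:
E(Z) = -72 + Z
h(F, d) = F/3
w(p) = -1/93
b = -18039342947/31 (b = 27 + 3*((11559 + (-72 - 91))*(-17021 - 1/93)) = 27 + 3*((11559 - 163)*(-1582954/93)) = 27 + 3*(11396*(-1582954/93)) = 27 + 3*(-18039343784/93) = 27 - 18039343784/31 = -18039342947/31 ≈ -5.8191e+8)
h((-1*6 + 6)*7, 117) + b = ((-1*6 + 6)*7)/3 - 18039342947/31 = ((-6 + 6)*7)/3 - 18039342947/31 = (0*7)/3 - 18039342947/31 = (⅓)*0 - 18039342947/31 = 0 - 18039342947/31 = -18039342947/31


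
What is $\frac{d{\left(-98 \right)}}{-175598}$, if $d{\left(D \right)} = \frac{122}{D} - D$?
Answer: $- \frac{4741}{8604302} \approx -0.000551$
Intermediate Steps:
$d{\left(D \right)} = - D + \frac{122}{D}$
$\frac{d{\left(-98 \right)}}{-175598} = \frac{\left(-1\right) \left(-98\right) + \frac{122}{-98}}{-175598} = \left(98 + 122 \left(- \frac{1}{98}\right)\right) \left(- \frac{1}{175598}\right) = \left(98 - \frac{61}{49}\right) \left(- \frac{1}{175598}\right) = \frac{4741}{49} \left(- \frac{1}{175598}\right) = - \frac{4741}{8604302}$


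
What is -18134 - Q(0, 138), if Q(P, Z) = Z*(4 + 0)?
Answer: -18686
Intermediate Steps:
Q(P, Z) = 4*Z (Q(P, Z) = Z*4 = 4*Z)
-18134 - Q(0, 138) = -18134 - 4*138 = -18134 - 1*552 = -18134 - 552 = -18686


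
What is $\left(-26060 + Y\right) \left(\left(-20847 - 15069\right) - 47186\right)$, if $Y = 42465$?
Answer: $-1363288310$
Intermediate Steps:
$\left(-26060 + Y\right) \left(\left(-20847 - 15069\right) - 47186\right) = \left(-26060 + 42465\right) \left(\left(-20847 - 15069\right) - 47186\right) = 16405 \left(-35916 - 47186\right) = 16405 \left(-83102\right) = -1363288310$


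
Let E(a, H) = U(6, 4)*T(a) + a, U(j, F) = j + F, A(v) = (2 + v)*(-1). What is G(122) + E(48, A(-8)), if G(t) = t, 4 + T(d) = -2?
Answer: 110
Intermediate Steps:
T(d) = -6 (T(d) = -4 - 2 = -6)
A(v) = -2 - v
U(j, F) = F + j
E(a, H) = -60 + a (E(a, H) = (4 + 6)*(-6) + a = 10*(-6) + a = -60 + a)
G(122) + E(48, A(-8)) = 122 + (-60 + 48) = 122 - 12 = 110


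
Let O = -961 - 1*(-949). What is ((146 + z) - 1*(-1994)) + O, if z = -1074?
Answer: 1054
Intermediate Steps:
O = -12 (O = -961 + 949 = -12)
((146 + z) - 1*(-1994)) + O = ((146 - 1074) - 1*(-1994)) - 12 = (-928 + 1994) - 12 = 1066 - 12 = 1054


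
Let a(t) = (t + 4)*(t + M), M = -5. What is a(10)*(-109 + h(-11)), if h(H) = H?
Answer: -8400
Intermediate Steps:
a(t) = (-5 + t)*(4 + t) (a(t) = (t + 4)*(t - 5) = (4 + t)*(-5 + t) = (-5 + t)*(4 + t))
a(10)*(-109 + h(-11)) = (-20 + 10² - 1*10)*(-109 - 11) = (-20 + 100 - 10)*(-120) = 70*(-120) = -8400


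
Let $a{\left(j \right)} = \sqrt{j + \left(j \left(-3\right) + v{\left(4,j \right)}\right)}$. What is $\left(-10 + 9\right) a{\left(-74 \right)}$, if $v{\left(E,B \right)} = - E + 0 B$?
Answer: $-12$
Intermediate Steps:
$v{\left(E,B \right)} = - E$ ($v{\left(E,B \right)} = - E + 0 = - E$)
$a{\left(j \right)} = \sqrt{-4 - 2 j}$ ($a{\left(j \right)} = \sqrt{j + \left(j \left(-3\right) - 4\right)} = \sqrt{j - \left(4 + 3 j\right)} = \sqrt{-4 - 2 j}$)
$\left(-10 + 9\right) a{\left(-74 \right)} = \left(-10 + 9\right) \sqrt{-4 - -148} = - \sqrt{-4 + 148} = - \sqrt{144} = \left(-1\right) 12 = -12$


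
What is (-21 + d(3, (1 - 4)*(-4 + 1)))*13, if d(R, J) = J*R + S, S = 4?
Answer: 130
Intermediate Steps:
d(R, J) = 4 + J*R (d(R, J) = J*R + 4 = 4 + J*R)
(-21 + d(3, (1 - 4)*(-4 + 1)))*13 = (-21 + (4 + ((1 - 4)*(-4 + 1))*3))*13 = (-21 + (4 - 3*(-3)*3))*13 = (-21 + (4 + 9*3))*13 = (-21 + (4 + 27))*13 = (-21 + 31)*13 = 10*13 = 130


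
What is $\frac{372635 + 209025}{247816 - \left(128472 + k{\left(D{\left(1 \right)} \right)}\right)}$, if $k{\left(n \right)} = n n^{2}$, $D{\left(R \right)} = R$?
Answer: $\frac{581660}{119343} \approx 4.8738$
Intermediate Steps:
$k{\left(n \right)} = n^{3}$
$\frac{372635 + 209025}{247816 - \left(128472 + k{\left(D{\left(1 \right)} \right)}\right)} = \frac{372635 + 209025}{247816 - 128473} = \frac{581660}{247816 - 128473} = \frac{581660}{119343}$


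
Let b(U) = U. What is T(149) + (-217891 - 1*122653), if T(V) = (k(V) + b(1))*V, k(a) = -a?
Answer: -362596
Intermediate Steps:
T(V) = V*(1 - V) (T(V) = (-V + 1)*V = (1 - V)*V = V*(1 - V))
T(149) + (-217891 - 1*122653) = 149*(1 - 1*149) + (-217891 - 1*122653) = 149*(1 - 149) + (-217891 - 122653) = 149*(-148) - 340544 = -22052 - 340544 = -362596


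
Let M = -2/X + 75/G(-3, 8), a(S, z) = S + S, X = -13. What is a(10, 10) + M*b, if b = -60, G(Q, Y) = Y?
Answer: -14345/26 ≈ -551.73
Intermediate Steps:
a(S, z) = 2*S
M = 991/104 (M = -2/(-13) + 75/8 = -2*(-1/13) + 75*(1/8) = 2/13 + 75/8 = 991/104 ≈ 9.5288)
a(10, 10) + M*b = 2*10 + (991/104)*(-60) = 20 - 14865/26 = -14345/26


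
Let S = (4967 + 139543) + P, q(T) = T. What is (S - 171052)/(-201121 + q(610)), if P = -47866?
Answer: 74408/200511 ≈ 0.37109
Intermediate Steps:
S = 96644 (S = (4967 + 139543) - 47866 = 144510 - 47866 = 96644)
(S - 171052)/(-201121 + q(610)) = (96644 - 171052)/(-201121 + 610) = -74408/(-200511) = -74408*(-1/200511) = 74408/200511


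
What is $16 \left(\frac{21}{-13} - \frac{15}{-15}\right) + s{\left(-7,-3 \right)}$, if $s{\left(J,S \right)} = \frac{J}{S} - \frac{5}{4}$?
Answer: $- \frac{1367}{156} \approx -8.7628$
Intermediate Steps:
$s{\left(J,S \right)} = - \frac{5}{4} + \frac{J}{S}$ ($s{\left(J,S \right)} = \frac{J}{S} - \frac{5}{4} = - \frac{5}{4} + \frac{J}{S}$)
$16 \left(\frac{21}{-13} - \frac{15}{-15}\right) + s{\left(-7,-3 \right)} = 16 \left(\frac{21}{-13} - \frac{15}{-15}\right) - \left(\frac{5}{4} + \frac{7}{-3}\right) = 16 \left(21 \left(- \frac{1}{13}\right) - -1\right) - - \frac{13}{12} = 16 \left(- \frac{21}{13} + 1\right) + \left(- \frac{5}{4} + \frac{7}{3}\right) = 16 \left(- \frac{8}{13}\right) + \frac{13}{12} = - \frac{128}{13} + \frac{13}{12} = - \frac{1367}{156}$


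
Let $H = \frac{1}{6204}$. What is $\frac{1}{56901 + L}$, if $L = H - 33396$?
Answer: $\frac{6204}{145825021} \approx 4.2544 \cdot 10^{-5}$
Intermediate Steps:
$H = \frac{1}{6204} \approx 0.00016119$
$L = - \frac{207188783}{6204}$ ($L = \frac{1}{6204} - 33396 = - \frac{207188783}{6204} \approx -33396.0$)
$\frac{1}{56901 + L} = \frac{1}{56901 - \frac{207188783}{6204}} = \frac{1}{\frac{145825021}{6204}} = \frac{6204}{145825021}$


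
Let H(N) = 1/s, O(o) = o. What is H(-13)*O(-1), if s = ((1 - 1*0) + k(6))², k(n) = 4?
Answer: -1/25 ≈ -0.040000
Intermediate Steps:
s = 25 (s = ((1 - 1*0) + 4)² = ((1 + 0) + 4)² = (1 + 4)² = 5² = 25)
H(N) = 1/25
H(-13)*O(-1) = (1/25)*(-1) = -1/25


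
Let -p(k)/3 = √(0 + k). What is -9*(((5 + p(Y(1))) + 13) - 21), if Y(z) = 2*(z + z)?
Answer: 81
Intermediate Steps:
Y(z) = 4*z (Y(z) = 2*(2*z) = 4*z)
p(k) = -3*√k (p(k) = -3*√(0 + k) = -3*√k)
-9*(((5 + p(Y(1))) + 13) - 21) = -9*(((5 - 3*√(4*1)) + 13) - 21) = -9*(((5 - 3*√4) + 13) - 21) = -9*(((5 - 3*2) + 13) - 21) = -9*(((5 - 6) + 13) - 21) = -9*((-1 + 13) - 21) = -9*(12 - 21) = -9*(-9) = 81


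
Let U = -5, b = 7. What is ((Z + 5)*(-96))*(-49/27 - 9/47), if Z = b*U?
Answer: -814720/141 ≈ -5778.2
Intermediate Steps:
Z = -35 (Z = 7*(-5) = -35)
((Z + 5)*(-96))*(-49/27 - 9/47) = ((-35 + 5)*(-96))*(-49/27 - 9/47) = (-30*(-96))*(-49*1/27 - 9*1/47) = 2880*(-49/27 - 9/47) = 2880*(-2546/1269) = -814720/141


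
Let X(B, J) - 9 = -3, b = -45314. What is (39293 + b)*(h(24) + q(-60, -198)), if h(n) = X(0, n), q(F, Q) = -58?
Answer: 313092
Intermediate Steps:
X(B, J) = 6 (X(B, J) = 9 - 3 = 6)
h(n) = 6
(39293 + b)*(h(24) + q(-60, -198)) = (39293 - 45314)*(6 - 58) = -6021*(-52) = 313092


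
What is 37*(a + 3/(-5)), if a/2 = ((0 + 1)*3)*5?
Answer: 5439/5 ≈ 1087.8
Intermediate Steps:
a = 30 (a = 2*(((0 + 1)*3)*5) = 2*((1*3)*5) = 2*(3*5) = 2*15 = 30)
37*(a + 3/(-5)) = 37*(30 + 3/(-5)) = 37*(30 + 3*(-1/5)) = 37*(30 - 3/5) = 37*(147/5) = 5439/5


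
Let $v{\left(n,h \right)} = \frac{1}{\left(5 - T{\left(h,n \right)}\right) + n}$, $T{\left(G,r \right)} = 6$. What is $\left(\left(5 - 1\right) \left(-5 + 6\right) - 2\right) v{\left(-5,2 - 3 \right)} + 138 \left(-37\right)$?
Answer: $- \frac{15319}{3} \approx -5106.3$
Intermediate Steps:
$v{\left(n,h \right)} = \frac{1}{-1 + n}$ ($v{\left(n,h \right)} = \frac{1}{\left(5 - 6\right) + n} = \frac{1}{-1 + n}$)
$\left(\left(5 - 1\right) \left(-5 + 6\right) - 2\right) v{\left(-5,2 - 3 \right)} + 138 \left(-37\right) = \frac{\left(5 - 1\right) \left(-5 + 6\right) - 2}{-1 - 5} + 138 \left(-37\right) = \frac{4 \cdot 1 - 2}{-6} - 5106 = \left(4 - 2\right) \left(- \frac{1}{6}\right) - 5106 = 2 \left(- \frac{1}{6}\right) - 5106 = - \frac{1}{3} - 5106 = - \frac{15319}{3}$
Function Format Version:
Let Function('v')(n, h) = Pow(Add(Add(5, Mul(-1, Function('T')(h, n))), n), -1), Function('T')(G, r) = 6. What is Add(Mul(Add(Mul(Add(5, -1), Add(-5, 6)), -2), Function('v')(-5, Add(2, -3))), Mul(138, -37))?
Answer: Rational(-15319, 3) ≈ -5106.3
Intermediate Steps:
Function('v')(n, h) = Pow(Add(-1, n), -1) (Function('v')(n, h) = Pow(Add(Add(5, Mul(-1, 6)), n), -1) = Pow(Add(Add(5, -6), n), -1) = Pow(Add(-1, n), -1))
Add(Mul(Add(Mul(Add(5, -1), Add(-5, 6)), -2), Function('v')(-5, Add(2, -3))), Mul(138, -37)) = Add(Mul(Add(Mul(Add(5, -1), Add(-5, 6)), -2), Pow(Add(-1, -5), -1)), Mul(138, -37)) = Add(Mul(Add(Mul(4, 1), -2), Pow(-6, -1)), -5106) = Add(Mul(Add(4, -2), Rational(-1, 6)), -5106) = Add(Mul(2, Rational(-1, 6)), -5106) = Add(Rational(-1, 3), -5106) = Rational(-15319, 3)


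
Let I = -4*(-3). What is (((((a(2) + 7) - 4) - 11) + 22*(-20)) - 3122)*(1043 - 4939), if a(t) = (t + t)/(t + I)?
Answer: 97353248/7 ≈ 1.3908e+7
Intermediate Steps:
I = 12
a(t) = 2*t/(12 + t) (a(t) = (t + t)/(t + 12) = (2*t)/(12 + t) = 2*t/(12 + t))
(((((a(2) + 7) - 4) - 11) + 22*(-20)) - 3122)*(1043 - 4939) = (((((2*2/(12 + 2) + 7) - 4) - 11) + 22*(-20)) - 3122)*(1043 - 4939) = (((((2*2/14 + 7) - 4) - 11) - 440) - 3122)*(-3896) = (((((2*2*(1/14) + 7) - 4) - 11) - 440) - 3122)*(-3896) = (((((2/7 + 7) - 4) - 11) - 440) - 3122)*(-3896) = ((((51/7 - 4) - 11) - 440) - 3122)*(-3896) = (((23/7 - 11) - 440) - 3122)*(-3896) = ((-54/7 - 440) - 3122)*(-3896) = (-3134/7 - 3122)*(-3896) = -24988/7*(-3896) = 97353248/7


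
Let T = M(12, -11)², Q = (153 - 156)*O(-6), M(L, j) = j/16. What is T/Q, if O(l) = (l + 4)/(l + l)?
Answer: -121/128 ≈ -0.94531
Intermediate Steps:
M(L, j) = j/16 (M(L, j) = j*(1/16) = j/16)
O(l) = (4 + l)/(2*l) (O(l) = (4 + l)/((2*l)) = (4 + l)*(1/(2*l)) = (4 + l)/(2*l))
Q = -½ (Q = (153 - 156)*((½)*(4 - 6)/(-6)) = -3*(-1)*(-2)/(2*6) = -3*⅙ = -½ ≈ -0.50000)
T = 121/256 (T = ((1/16)*(-11))² = (-11/16)² = 121/256 ≈ 0.47266)
T/Q = 121/(256*(-½)) = (121/256)*(-2) = -121/128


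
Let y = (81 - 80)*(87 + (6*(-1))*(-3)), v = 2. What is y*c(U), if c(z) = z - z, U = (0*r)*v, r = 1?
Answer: 0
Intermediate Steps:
U = 0 (U = (0*1)*2 = 0*2 = 0)
c(z) = 0
y = 105 (y = 1*(87 - 6*(-3)) = 1*(87 + 18) = 1*105 = 105)
y*c(U) = 105*0 = 0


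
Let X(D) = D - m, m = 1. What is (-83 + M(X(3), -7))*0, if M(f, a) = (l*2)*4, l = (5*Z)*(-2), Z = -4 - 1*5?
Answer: 0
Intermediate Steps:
Z = -9 (Z = -4 - 5 = -9)
X(D) = -1 + D (X(D) = D - 1*1 = D - 1 = -1 + D)
l = 90 (l = (5*(-9))*(-2) = -45*(-2) = 90)
M(f, a) = 720 (M(f, a) = (90*2)*4 = 180*4 = 720)
(-83 + M(X(3), -7))*0 = (-83 + 720)*0 = 637*0 = 0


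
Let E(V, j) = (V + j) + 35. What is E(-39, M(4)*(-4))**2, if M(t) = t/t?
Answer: 64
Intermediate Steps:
M(t) = 1
E(V, j) = 35 + V + j
E(-39, M(4)*(-4))**2 = (35 - 39 + 1*(-4))**2 = (35 - 39 - 4)**2 = (-8)**2 = 64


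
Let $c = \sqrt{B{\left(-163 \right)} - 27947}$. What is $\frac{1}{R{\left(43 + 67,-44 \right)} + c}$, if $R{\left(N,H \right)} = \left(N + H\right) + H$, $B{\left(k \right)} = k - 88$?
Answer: $\frac{11}{14341} - \frac{i \sqrt{28198}}{28682} \approx 0.00076703 - 0.0058546 i$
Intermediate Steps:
$B{\left(k \right)} = -88 + k$ ($B{\left(k \right)} = k - 88 = -88 + k$)
$c = i \sqrt{28198}$ ($c = \sqrt{\left(-88 - 163\right) - 27947} = \sqrt{-251 - 27947} = \sqrt{-28198} = i \sqrt{28198} \approx 167.92 i$)
$R{\left(N,H \right)} = N + 2 H$ ($R{\left(N,H \right)} = \left(H + N\right) + H = N + 2 H$)
$\frac{1}{R{\left(43 + 67,-44 \right)} + c} = \frac{1}{\left(\left(43 + 67\right) + 2 \left(-44\right)\right) + i \sqrt{28198}} = \frac{1}{\left(110 - 88\right) + i \sqrt{28198}} = \frac{1}{22 + i \sqrt{28198}}$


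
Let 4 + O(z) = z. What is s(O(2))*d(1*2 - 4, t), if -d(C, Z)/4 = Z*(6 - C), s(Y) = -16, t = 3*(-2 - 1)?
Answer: -4608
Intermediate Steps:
O(z) = -4 + z
t = -9 (t = 3*(-3) = -9)
d(C, Z) = -4*Z*(6 - C)
s(O(2))*d(1*2 - 4, t) = -64*(-9)*(-6 + (1*2 - 4)) = -64*(-9)*(-6 + (2 - 4)) = -64*(-9)*(-6 - 2) = -64*(-9)*(-8) = -16*288 = -4608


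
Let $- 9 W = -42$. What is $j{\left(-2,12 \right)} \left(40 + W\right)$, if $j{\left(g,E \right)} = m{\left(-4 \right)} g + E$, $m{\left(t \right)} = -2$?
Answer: $\frac{2144}{3} \approx 714.67$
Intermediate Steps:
$W = \frac{14}{3}$ ($W = \left(- \frac{1}{9}\right) \left(-42\right) = \frac{14}{3} \approx 4.6667$)
$j{\left(g,E \right)} = E - 2 g$ ($j{\left(g,E \right)} = - 2 g + E = E - 2 g$)
$j{\left(-2,12 \right)} \left(40 + W\right) = \left(12 - -4\right) \left(40 + \frac{14}{3}\right) = \left(12 + 4\right) \frac{134}{3} = 16 \cdot \frac{134}{3} = \frac{2144}{3}$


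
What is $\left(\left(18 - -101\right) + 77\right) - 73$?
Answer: $123$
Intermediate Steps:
$\left(\left(18 - -101\right) + 77\right) - 73 = \left(\left(18 + 101\right) + 77\right) - 73 = \left(119 + 77\right) - 73 = 196 - 73 = 123$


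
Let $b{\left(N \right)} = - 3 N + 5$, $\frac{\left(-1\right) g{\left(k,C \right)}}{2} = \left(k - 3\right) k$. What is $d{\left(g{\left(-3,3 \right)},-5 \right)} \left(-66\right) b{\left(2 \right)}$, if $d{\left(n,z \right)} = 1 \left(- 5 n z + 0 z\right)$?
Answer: $-59400$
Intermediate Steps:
$g{\left(k,C \right)} = - 2 k \left(-3 + k\right)$ ($g{\left(k,C \right)} = - 2 \left(k - 3\right) k = - 2 \left(-3 + k\right) k = - 2 k \left(-3 + k\right)$)
$d{\left(n,z \right)} = - 5 n z$ ($d{\left(n,z \right)} = 1 \left(- 5 n z + 0\right) = 1 \left(- 5 n z\right) = - 5 n z$)
$b{\left(N \right)} = 5 - 3 N$
$d{\left(g{\left(-3,3 \right)},-5 \right)} \left(-66\right) b{\left(2 \right)} = \left(-5\right) 2 \left(-3\right) \left(3 - -3\right) \left(-5\right) \left(-66\right) \left(5 - 6\right) = \left(-5\right) 2 \left(-3\right) \left(3 + 3\right) \left(-5\right) \left(-66\right) \left(5 - 6\right) = \left(-5\right) 2 \left(-3\right) 6 \left(-5\right) \left(-66\right) \left(-1\right) = \left(-5\right) \left(-36\right) \left(-5\right) \left(-66\right) \left(-1\right) = \left(-900\right) \left(-66\right) \left(-1\right) = 59400 \left(-1\right) = -59400$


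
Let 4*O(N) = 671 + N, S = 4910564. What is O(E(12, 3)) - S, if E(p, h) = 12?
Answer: -19641573/4 ≈ -4.9104e+6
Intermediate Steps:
O(N) = 671/4 + N/4 (O(N) = (671 + N)/4 = 671/4 + N/4)
O(E(12, 3)) - S = (671/4 + (¼)*12) - 1*4910564 = (671/4 + 3) - 4910564 = 683/4 - 4910564 = -19641573/4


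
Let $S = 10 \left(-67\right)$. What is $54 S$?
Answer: $-36180$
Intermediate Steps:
$S = -670$
$54 S = 54 \left(-670\right) = -36180$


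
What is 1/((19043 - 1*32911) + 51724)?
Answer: 1/37856 ≈ 2.6416e-5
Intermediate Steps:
1/((19043 - 1*32911) + 51724) = 1/((19043 - 32911) + 51724) = 1/(-13868 + 51724) = 1/37856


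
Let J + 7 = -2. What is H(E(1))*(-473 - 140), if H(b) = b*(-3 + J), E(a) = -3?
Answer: -22068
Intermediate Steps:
J = -9 (J = -7 - 2 = -9)
H(b) = -12*b (H(b) = b*(-3 - 9) = b*(-12) = -12*b)
H(E(1))*(-473 - 140) = (-12*(-3))*(-473 - 140) = 36*(-613) = -22068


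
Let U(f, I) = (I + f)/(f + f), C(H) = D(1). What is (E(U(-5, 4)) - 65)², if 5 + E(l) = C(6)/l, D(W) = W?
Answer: 3600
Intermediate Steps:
C(H) = 1
U(f, I) = (I + f)/(2*f) (U(f, I) = (I + f)/((2*f)) = (I + f)*(1/(2*f)) = (I + f)/(2*f))
E(l) = -5 + 1/l
(E(U(-5, 4)) - 65)² = ((-5 + 1/((½)*(4 - 5)/(-5))) - 65)² = ((-5 + 1/((½)*(-⅕)*(-1))) - 65)² = ((-5 + 1/(⅒)) - 65)² = ((-5 + 10) - 65)² = (5 - 65)² = (-60)² = 3600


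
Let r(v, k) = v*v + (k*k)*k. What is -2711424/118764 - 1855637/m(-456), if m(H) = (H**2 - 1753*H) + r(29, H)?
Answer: -21178343494403/928444210887 ≈ -22.811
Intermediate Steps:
r(v, k) = k**3 + v**2 (r(v, k) = v**2 + k**2*k = v**2 + k**3 = k**3 + v**2)
m(H) = 841 + H**2 + H**3 - 1753*H (m(H) = (H**2 - 1753*H) + (H**3 + 29**2) = (H**2 - 1753*H) + (H**3 + 841) = (H**2 - 1753*H) + (841 + H**3) = 841 + H**2 + H**3 - 1753*H)
-2711424/118764 - 1855637/m(-456) = -2711424/118764 - 1855637/(841 + (-456)**2 + (-456)**3 - 1753*(-456)) = -2711424*1/118764 - 1855637/(841 + 207936 - 94818816 + 799368) = -225952/9897 - 1855637/(-93810671) = -225952/9897 - 1855637*(-1/93810671) = -225952/9897 + 1855637/93810671 = -21178343494403/928444210887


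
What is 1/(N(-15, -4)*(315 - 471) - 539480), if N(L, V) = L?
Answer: -1/537140 ≈ -1.8617e-6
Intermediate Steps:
1/(N(-15, -4)*(315 - 471) - 539480) = 1/(-15*(315 - 471) - 539480) = 1/(-15*(-156) - 539480) = 1/(2340 - 539480) = 1/(-537140) = -1/537140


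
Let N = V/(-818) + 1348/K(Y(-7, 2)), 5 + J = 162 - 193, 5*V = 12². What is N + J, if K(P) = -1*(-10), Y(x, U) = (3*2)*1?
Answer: 201974/2045 ≈ 98.765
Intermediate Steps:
V = 144/5 (V = (⅕)*12² = (⅕)*144 = 144/5 ≈ 28.800)
Y(x, U) = 6 (Y(x, U) = 6*1 = 6)
K(P) = 10
J = -36 (J = -5 + (162 - 193) = -5 - 31 = -36)
N = 275594/2045 (N = (144/5)/(-818) + 1348/10 = (144/5)*(-1/818) + 1348*(⅒) = -72/2045 + 674/5 = 275594/2045 ≈ 134.76)
N + J = 275594/2045 - 36 = 201974/2045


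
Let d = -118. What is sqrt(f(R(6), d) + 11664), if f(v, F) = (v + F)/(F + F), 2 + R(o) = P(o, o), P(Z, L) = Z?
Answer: sqrt(162416262)/118 ≈ 108.00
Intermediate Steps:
R(o) = -2 + o
f(v, F) = (F + v)/(2*F) (f(v, F) = (F + v)/((2*F)) = (F + v)*(1/(2*F)) = (F + v)/(2*F))
sqrt(f(R(6), d) + 11664) = sqrt((1/2)*(-118 + (-2 + 6))/(-118) + 11664) = sqrt((1/2)*(-1/118)*(-118 + 4) + 11664) = sqrt((1/2)*(-1/118)*(-114) + 11664) = sqrt(57/118 + 11664) = sqrt(1376409/118) = sqrt(162416262)/118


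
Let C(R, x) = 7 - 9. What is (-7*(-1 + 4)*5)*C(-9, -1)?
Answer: 210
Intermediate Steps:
C(R, x) = -2
(-7*(-1 + 4)*5)*C(-9, -1) = -7*(-1 + 4)*5*(-2) = -21*5*(-2) = -7*15*(-2) = -105*(-2) = 210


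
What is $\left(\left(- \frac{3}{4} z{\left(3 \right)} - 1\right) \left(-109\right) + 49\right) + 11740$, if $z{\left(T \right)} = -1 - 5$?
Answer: $\frac{22815}{2} \approx 11408.0$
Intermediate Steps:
$z{\left(T \right)} = -6$ ($z{\left(T \right)} = -1 - 5 = -6$)
$\left(\left(- \frac{3}{4} z{\left(3 \right)} - 1\right) \left(-109\right) + 49\right) + 11740 = \left(\left(- \frac{3}{4} \left(-6\right) - 1\right) \left(-109\right) + 49\right) + 11740 = \left(\left(\left(-3\right) \frac{1}{4} \left(-6\right) - 1\right) \left(-109\right) + 49\right) + 11740 = \left(\left(\left(- \frac{3}{4}\right) \left(-6\right) - 1\right) \left(-109\right) + 49\right) + 11740 = \left(\left(\frac{9}{2} - 1\right) \left(-109\right) + 49\right) + 11740 = \left(\frac{7}{2} \left(-109\right) + 49\right) + 11740 = \left(- \frac{763}{2} + 49\right) + 11740 = - \frac{665}{2} + 11740 = \frac{22815}{2}$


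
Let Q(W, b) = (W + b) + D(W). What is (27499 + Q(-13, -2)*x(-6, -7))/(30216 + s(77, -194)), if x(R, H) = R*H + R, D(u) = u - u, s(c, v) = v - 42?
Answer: 26959/29980 ≈ 0.89923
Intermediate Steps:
s(c, v) = -42 + v
D(u) = 0
x(R, H) = R + H*R (x(R, H) = H*R + R = R + H*R)
Q(W, b) = W + b (Q(W, b) = (W + b) + 0 = W + b)
(27499 + Q(-13, -2)*x(-6, -7))/(30216 + s(77, -194)) = (27499 + (-13 - 2)*(-6*(1 - 7)))/(30216 + (-42 - 194)) = (27499 - (-90)*(-6))/(30216 - 236) = (27499 - 15*36)/29980 = (27499 - 540)*(1/29980) = 26959*(1/29980) = 26959/29980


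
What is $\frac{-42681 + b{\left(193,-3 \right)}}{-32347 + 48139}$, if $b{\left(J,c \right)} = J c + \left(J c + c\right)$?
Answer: $- \frac{7307}{2632} \approx -2.7762$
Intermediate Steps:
$b{\left(J,c \right)} = c + 2 J c$ ($b{\left(J,c \right)} = J c + \left(c + J c\right) = c + 2 J c$)
$\frac{-42681 + b{\left(193,-3 \right)}}{-32347 + 48139} = \frac{-42681 - 3 \left(1 + 2 \cdot 193\right)}{-32347 + 48139} = \frac{-42681 - 3 \left(1 + 386\right)}{15792} = \left(-42681 - 1161\right) \frac{1}{15792} = \left(-43842\right) \frac{1}{15792} = - \frac{7307}{2632}$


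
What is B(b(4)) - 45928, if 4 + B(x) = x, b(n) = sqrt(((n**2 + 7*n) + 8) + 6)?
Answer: -45932 + sqrt(58) ≈ -45924.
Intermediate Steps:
b(n) = sqrt(14 + n**2 + 7*n) (b(n) = sqrt((8 + n**2 + 7*n) + 6) = sqrt(14 + n**2 + 7*n))
B(x) = -4 + x
B(b(4)) - 45928 = (-4 + sqrt(14 + 4**2 + 7*4)) - 45928 = (-4 + sqrt(14 + 16 + 28)) - 45928 = (-4 + sqrt(58)) - 45928 = -45932 + sqrt(58)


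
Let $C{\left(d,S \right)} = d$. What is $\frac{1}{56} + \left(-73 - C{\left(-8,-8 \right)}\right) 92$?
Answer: $- \frac{334879}{56} \approx -5980.0$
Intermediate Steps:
$\frac{1}{56} + \left(-73 - C{\left(-8,-8 \right)}\right) 92 = \frac{1}{56} + \left(-73 - -8\right) 92 = \frac{1}{56} + \left(-73 + 8\right) 92 = \frac{1}{56} - 5980 = - \frac{334879}{56}$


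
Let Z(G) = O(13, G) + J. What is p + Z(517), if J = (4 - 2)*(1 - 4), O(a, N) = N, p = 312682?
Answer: 313193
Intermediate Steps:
J = -6 (J = 2*(-3) = -6)
Z(G) = -6 + G (Z(G) = G - 6 = -6 + G)
p + Z(517) = 312682 + (-6 + 517) = 312682 + 511 = 313193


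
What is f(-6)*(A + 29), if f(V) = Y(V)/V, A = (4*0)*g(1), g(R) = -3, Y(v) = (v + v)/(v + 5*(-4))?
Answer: -29/13 ≈ -2.2308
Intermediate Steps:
Y(v) = 2*v/(-20 + v) (Y(v) = (2*v)/(v - 20) = (2*v)/(-20 + v) = 2*v/(-20 + v))
A = 0 (A = (4*0)*(-3) = 0*(-3) = 0)
f(V) = 2/(-20 + V) (f(V) = (2*V/(-20 + V))/V = 2/(-20 + V))
f(-6)*(A + 29) = (2/(-20 - 6))*(0 + 29) = (2/(-26))*29 = (2*(-1/26))*29 = -1/13*29 = -29/13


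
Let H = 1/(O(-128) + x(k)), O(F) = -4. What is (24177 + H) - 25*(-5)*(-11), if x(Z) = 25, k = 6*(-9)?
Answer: 478843/21 ≈ 22802.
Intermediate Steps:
k = -54
H = 1/21 (H = 1/(-4 + 25) = 1/21 ≈ 0.047619)
(24177 + H) - 25*(-5)*(-11) = (24177 + 1/21) - 25*(-5)*(-11) = 507718/21 + 125*(-11) = 507718/21 - 1375 = 478843/21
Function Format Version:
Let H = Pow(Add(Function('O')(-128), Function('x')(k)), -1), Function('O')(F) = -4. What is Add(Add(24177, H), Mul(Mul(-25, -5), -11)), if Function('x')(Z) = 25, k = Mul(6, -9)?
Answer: Rational(478843, 21) ≈ 22802.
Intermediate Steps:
k = -54
H = Rational(1, 21) (H = Pow(Add(-4, 25), -1) = Pow(21, -1) = Rational(1, 21) ≈ 0.047619)
Add(Add(24177, H), Mul(Mul(-25, -5), -11)) = Add(Add(24177, Rational(1, 21)), Mul(Mul(-25, -5), -11)) = Add(Rational(507718, 21), Mul(125, -11)) = Add(Rational(507718, 21), -1375) = Rational(478843, 21)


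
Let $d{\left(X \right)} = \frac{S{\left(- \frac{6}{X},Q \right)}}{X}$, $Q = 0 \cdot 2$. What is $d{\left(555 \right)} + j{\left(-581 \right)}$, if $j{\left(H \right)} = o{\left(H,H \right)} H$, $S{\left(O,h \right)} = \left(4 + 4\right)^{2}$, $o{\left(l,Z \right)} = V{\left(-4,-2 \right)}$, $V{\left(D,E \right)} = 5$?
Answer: $- \frac{1612211}{555} \approx -2904.9$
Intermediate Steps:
$Q = 0$
$o{\left(l,Z \right)} = 5$
$S{\left(O,h \right)} = 64$ ($S{\left(O,h \right)} = 8^{2} = 64$)
$j{\left(H \right)} = 5 H$
$d{\left(X \right)} = \frac{64}{X}$
$d{\left(555 \right)} + j{\left(-581 \right)} = \frac{64}{555} + 5 \left(-581\right) = 64 \cdot \frac{1}{555} - 2905 = \frac{64}{555} - 2905 = - \frac{1612211}{555}$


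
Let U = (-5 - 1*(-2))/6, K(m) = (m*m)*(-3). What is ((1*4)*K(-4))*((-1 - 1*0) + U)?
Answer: 288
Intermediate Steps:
K(m) = -3*m**2 (K(m) = m**2*(-3) = -3*m**2)
U = -1/2 (U = (-5 + 2)*(1/6) = -3*1/6 = -1/2 ≈ -0.50000)
((1*4)*K(-4))*((-1 - 1*0) + U) = ((1*4)*(-3*(-4)**2))*((-1 - 1*0) - 1/2) = (4*(-3*16))*((-1 + 0) - 1/2) = (4*(-48))*(-1 - 1/2) = -192*(-3/2) = 288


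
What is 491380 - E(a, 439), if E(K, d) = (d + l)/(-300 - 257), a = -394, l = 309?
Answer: 273699408/557 ≈ 4.9138e+5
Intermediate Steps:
E(K, d) = -309/557 - d/557 (E(K, d) = (d + 309)/(-300 - 257) = (309 + d)/(-557) = (309 + d)*(-1/557) = -309/557 - d/557)
491380 - E(a, 439) = 491380 - (-309/557 - 1/557*439) = 491380 - (-309/557 - 439/557) = 491380 - 1*(-748/557) = 491380 + 748/557 = 273699408/557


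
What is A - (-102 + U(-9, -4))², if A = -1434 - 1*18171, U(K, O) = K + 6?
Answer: -30630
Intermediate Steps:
U(K, O) = 6 + K
A = -19605 (A = -1434 - 18171 = -19605)
A - (-102 + U(-9, -4))² = -19605 - (-102 + (6 - 9))² = -19605 - (-102 - 3)² = -19605 - 1*(-105)² = -19605 - 1*11025 = -19605 - 11025 = -30630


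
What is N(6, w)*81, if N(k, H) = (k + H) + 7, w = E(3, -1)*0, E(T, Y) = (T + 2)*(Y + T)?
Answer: 1053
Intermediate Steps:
E(T, Y) = (2 + T)*(T + Y)
w = 0 (w = (3**2 + 2*3 + 2*(-1) + 3*(-1))*0 = (9 + 6 - 2 - 3)*0 = 10*0 = 0)
N(k, H) = 7 + H + k (N(k, H) = (H + k) + 7 = 7 + H + k)
N(6, w)*81 = (7 + 0 + 6)*81 = 13*81 = 1053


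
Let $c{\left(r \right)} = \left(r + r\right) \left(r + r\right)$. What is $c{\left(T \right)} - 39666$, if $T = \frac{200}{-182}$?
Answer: $- \frac{328434146}{8281} \approx -39661.0$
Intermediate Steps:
$T = - \frac{100}{91}$ ($T = 200 \left(- \frac{1}{182}\right) = - \frac{100}{91} \approx -1.0989$)
$c{\left(r \right)} = 4 r^{2}$ ($c{\left(r \right)} = 2 r 2 r = 4 r^{2}$)
$c{\left(T \right)} - 39666 = 4 \left(- \frac{100}{91}\right)^{2} - 39666 = 4 \cdot \frac{10000}{8281} - 39666 = \frac{40000}{8281} - 39666 = - \frac{328434146}{8281}$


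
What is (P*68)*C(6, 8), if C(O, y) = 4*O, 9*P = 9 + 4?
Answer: 7072/3 ≈ 2357.3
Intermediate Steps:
P = 13/9 (P = (9 + 4)/9 = (1/9)*13 = 13/9 ≈ 1.4444)
(P*68)*C(6, 8) = ((13/9)*68)*(4*6) = (884/9)*24 = 7072/3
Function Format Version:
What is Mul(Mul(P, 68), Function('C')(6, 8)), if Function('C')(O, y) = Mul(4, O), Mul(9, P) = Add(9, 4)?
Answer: Rational(7072, 3) ≈ 2357.3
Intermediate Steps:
P = Rational(13, 9) (P = Mul(Rational(1, 9), Add(9, 4)) = Mul(Rational(1, 9), 13) = Rational(13, 9) ≈ 1.4444)
Mul(Mul(P, 68), Function('C')(6, 8)) = Mul(Mul(Rational(13, 9), 68), Mul(4, 6)) = Mul(Rational(884, 9), 24) = Rational(7072, 3)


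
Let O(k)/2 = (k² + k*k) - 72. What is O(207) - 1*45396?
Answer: 125856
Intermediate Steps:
O(k) = -144 + 4*k² (O(k) = 2*((k² + k*k) - 72) = 2*((k² + k²) - 72) = 2*(2*k² - 72) = 2*(-72 + 2*k²) = -144 + 4*k²)
O(207) - 1*45396 = (-144 + 4*207²) - 1*45396 = (-144 + 4*42849) - 45396 = (-144 + 171396) - 45396 = 171252 - 45396 = 125856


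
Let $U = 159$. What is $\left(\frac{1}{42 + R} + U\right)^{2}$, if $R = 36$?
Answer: $\frac{153834409}{6084} \approx 25285.0$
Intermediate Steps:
$\left(\frac{1}{42 + R} + U\right)^{2} = \left(\frac{1}{42 + 36} + 159\right)^{2} = \left(\frac{1}{78} + 159\right)^{2} = \left(\frac{12403}{78}\right)^{2} = \frac{153834409}{6084}$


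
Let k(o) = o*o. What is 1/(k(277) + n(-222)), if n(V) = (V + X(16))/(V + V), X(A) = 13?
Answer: 444/34067885 ≈ 1.3033e-5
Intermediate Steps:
k(o) = o²
n(V) = (13 + V)/(2*V) (n(V) = (V + 13)/(V + V) = (13 + V)/((2*V)) = (13 + V)*(1/(2*V)) = (13 + V)/(2*V))
1/(k(277) + n(-222)) = 1/(277² + (½)*(13 - 222)/(-222)) = 1/(76729 + (½)*(-1/222)*(-209)) = 1/(76729 + 209/444) = 1/(34067885/444) = 444/34067885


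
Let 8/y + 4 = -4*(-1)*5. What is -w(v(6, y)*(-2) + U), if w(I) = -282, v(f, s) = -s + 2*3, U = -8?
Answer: 282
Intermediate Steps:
y = 1/2 (y = 8/(-4 - 4*(-1)*5) = 8/(-4 + 4*5) = 8/(-4 + 20) = 8/16 = 8*(1/16) = 1/2 ≈ 0.50000)
v(f, s) = 6 - s (v(f, s) = -s + 6 = 6 - s)
-w(v(6, y)*(-2) + U) = -1*(-282) = 282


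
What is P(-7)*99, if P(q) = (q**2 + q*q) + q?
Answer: 9009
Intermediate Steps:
P(q) = q + 2*q**2 (P(q) = (q**2 + q**2) + q = 2*q**2 + q = q + 2*q**2)
P(-7)*99 = -7*(1 + 2*(-7))*99 = -7*(1 - 14)*99 = -7*(-13)*99 = 91*99 = 9009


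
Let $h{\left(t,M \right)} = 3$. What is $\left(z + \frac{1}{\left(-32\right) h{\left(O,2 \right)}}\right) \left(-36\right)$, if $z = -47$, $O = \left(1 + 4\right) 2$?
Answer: $\frac{13539}{8} \approx 1692.4$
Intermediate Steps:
$O = 10$ ($O = 5 \cdot 2 = 10$)
$\left(z + \frac{1}{\left(-32\right) h{\left(O,2 \right)}}\right) \left(-36\right) = \left(-47 + \frac{1}{\left(-32\right) 3}\right) \left(-36\right) = \left(-47 - \frac{1}{96}\right) \left(-36\right) = \left(- \frac{4513}{96}\right) \left(-36\right) = \frac{13539}{8}$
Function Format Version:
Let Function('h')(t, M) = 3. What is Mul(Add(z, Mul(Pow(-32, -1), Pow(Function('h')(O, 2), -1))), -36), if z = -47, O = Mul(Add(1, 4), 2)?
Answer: Rational(13539, 8) ≈ 1692.4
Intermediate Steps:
O = 10 (O = Mul(5, 2) = 10)
Mul(Add(z, Mul(Pow(-32, -1), Pow(Function('h')(O, 2), -1))), -36) = Mul(Add(-47, Mul(Pow(-32, -1), Pow(3, -1))), -36) = Mul(Add(-47, Mul(Rational(-1, 32), Rational(1, 3))), -36) = Mul(Add(-47, Rational(-1, 96)), -36) = Mul(Rational(-4513, 96), -36) = Rational(13539, 8)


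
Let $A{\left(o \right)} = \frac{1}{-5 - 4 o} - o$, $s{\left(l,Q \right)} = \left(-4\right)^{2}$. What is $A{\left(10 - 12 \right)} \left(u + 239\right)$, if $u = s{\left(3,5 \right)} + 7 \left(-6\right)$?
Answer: $497$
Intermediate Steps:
$s{\left(l,Q \right)} = 16$
$u = -26$ ($u = 16 + 7 \left(-6\right) = 16 - 42 = -26$)
$A{\left(10 - 12 \right)} \left(u + 239\right) = \frac{-1 - 5 \left(10 - 12\right) - 4 \left(10 - 12\right)^{2}}{5 + 4 \left(10 - 12\right)} \left(-26 + 239\right) = \frac{-1 - 5 \left(10 - 12\right) - 4 \left(10 - 12\right)^{2}}{5 + 4 \left(10 - 12\right)} 213 = \frac{-1 - -10 - 4 \left(-2\right)^{2}}{5 + 4 \left(-2\right)} 213 = \frac{-1 + 10 - 16}{5 - 8} \cdot 213 = \frac{-1 + 10 - 16}{-3} \cdot 213 = \left(- \frac{1}{3}\right) \left(-7\right) 213 = \frac{7}{3} \cdot 213 = 497$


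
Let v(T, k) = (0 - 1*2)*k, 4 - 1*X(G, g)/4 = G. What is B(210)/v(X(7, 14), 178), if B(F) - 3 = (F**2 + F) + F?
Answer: -44523/356 ≈ -125.06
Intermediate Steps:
X(G, g) = 16 - 4*G
v(T, k) = -2*k (v(T, k) = (0 - 2)*k = -2*k)
B(F) = 3 + F**2 + 2*F (B(F) = 3 + ((F**2 + F) + F) = 3 + ((F + F**2) + F) = 3 + (F**2 + 2*F) = 3 + F**2 + 2*F)
B(210)/v(X(7, 14), 178) = (3 + 210**2 + 2*210)/((-2*178)) = (3 + 44100 + 420)/(-356) = 44523*(-1/356) = -44523/356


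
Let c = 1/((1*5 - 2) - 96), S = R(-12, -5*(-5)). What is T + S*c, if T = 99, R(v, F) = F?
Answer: 9182/93 ≈ 98.731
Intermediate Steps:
S = 25 (S = -5*(-5) = 25)
c = -1/93 (c = 1/((5 - 2) - 96) = 1/(3 - 96) = 1/(-93) = -1/93 ≈ -0.010753)
T + S*c = 99 + 25*(-1/93) = 99 - 25/93 = 9182/93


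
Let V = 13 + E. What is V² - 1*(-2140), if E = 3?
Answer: 2396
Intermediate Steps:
V = 16 (V = 13 + 3 = 16)
V² - 1*(-2140) = 16² - 1*(-2140) = 256 + 2140 = 2396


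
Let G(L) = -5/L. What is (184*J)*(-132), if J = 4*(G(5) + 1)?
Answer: 0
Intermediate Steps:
J = 0 (J = 4*(-5/5 + 1) = 4*(-5*⅕ + 1) = 4*(-1 + 1) = 4*0 = 0)
(184*J)*(-132) = (184*0)*(-132) = 0*(-132) = 0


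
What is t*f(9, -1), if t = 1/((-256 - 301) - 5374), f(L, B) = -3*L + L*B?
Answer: 4/659 ≈ 0.0060698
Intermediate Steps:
f(L, B) = -3*L + B*L
t = -1/5931 (t = 1/(-557 - 5374) = 1/(-5931) = -1/5931 ≈ -0.00016861)
t*f(9, -1) = -(-3 - 1)/659 = -(-4)/659 = -1/5931*(-36) = 4/659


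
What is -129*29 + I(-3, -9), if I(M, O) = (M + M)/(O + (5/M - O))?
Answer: -18687/5 ≈ -3737.4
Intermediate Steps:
I(M, O) = 2*M²/5 (I(M, O) = (2*M)/(O + (-O + 5/M)) = (2*M)/((5/M)) = (2*M)*(M/5) = 2*M²/5)
-129*29 + I(-3, -9) = -129*29 + (⅖)*(-3)² = -3741 + (⅖)*9 = -3741 + 18/5 = -18687/5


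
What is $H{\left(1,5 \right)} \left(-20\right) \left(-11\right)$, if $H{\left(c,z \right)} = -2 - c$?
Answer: $-660$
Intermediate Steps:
$H{\left(1,5 \right)} \left(-20\right) \left(-11\right) = \left(-2 - 1\right) \left(-20\right) \left(-11\right) = \left(-3\right) \left(-20\right) \left(-11\right) = 60 \left(-11\right) = -660$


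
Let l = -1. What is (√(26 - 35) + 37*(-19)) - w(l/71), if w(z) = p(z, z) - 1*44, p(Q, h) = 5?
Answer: -664 + 3*I ≈ -664.0 + 3.0*I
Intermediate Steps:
w(z) = -39 (w(z) = 5 - 1*44 = 5 - 44 = -39)
(√(26 - 35) + 37*(-19)) - w(l/71) = (√(26 - 35) + 37*(-19)) - 1*(-39) = (√(-9) - 703) + 39 = (3*I - 703) + 39 = (-703 + 3*I) + 39 = -664 + 3*I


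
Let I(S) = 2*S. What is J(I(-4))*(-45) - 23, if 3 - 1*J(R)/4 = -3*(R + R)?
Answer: 8077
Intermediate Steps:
J(R) = 12 + 24*R (J(R) = 12 - (-12)*(R + R) = 12 - (-12)*2*R = 12 - (-24)*R = 12 + 24*R)
J(I(-4))*(-45) - 23 = (12 + 24*(2*(-4)))*(-45) - 23 = (12 + 24*(-8))*(-45) - 23 = (12 - 192)*(-45) - 23 = -180*(-45) - 23 = 8100 - 23 = 8077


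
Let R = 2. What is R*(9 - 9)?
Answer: 0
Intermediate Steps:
R*(9 - 9) = 2*(9 - 9) = 2*0 = 0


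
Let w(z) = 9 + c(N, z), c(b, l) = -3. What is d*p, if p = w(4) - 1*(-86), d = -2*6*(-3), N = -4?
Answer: 3312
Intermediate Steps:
w(z) = 6 (w(z) = 9 - 3 = 6)
d = 36 (d = -12*(-3) = 36)
p = 92 (p = 6 - 1*(-86) = 6 + 86 = 92)
d*p = 36*92 = 3312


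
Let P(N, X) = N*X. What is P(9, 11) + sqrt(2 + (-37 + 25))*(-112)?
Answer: 99 - 112*I*sqrt(10) ≈ 99.0 - 354.18*I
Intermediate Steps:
P(9, 11) + sqrt(2 + (-37 + 25))*(-112) = 9*11 + sqrt(2 + (-37 + 25))*(-112) = 99 + sqrt(2 - 12)*(-112) = 99 + sqrt(-10)*(-112) = 99 + (I*sqrt(10))*(-112) = 99 - 112*I*sqrt(10)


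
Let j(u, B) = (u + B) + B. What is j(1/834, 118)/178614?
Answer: 196825/148964076 ≈ 0.0013213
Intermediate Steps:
j(u, B) = u + 2*B (j(u, B) = (B + u) + B = u + 2*B)
j(1/834, 118)/178614 = (1/834 + 2*118)/178614 = (1/834 + 236)*(1/178614) = (196825/834)*(1/178614) = 196825/148964076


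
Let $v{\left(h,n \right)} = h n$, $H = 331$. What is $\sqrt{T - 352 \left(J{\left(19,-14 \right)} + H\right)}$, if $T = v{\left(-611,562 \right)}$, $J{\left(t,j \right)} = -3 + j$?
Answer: $i \sqrt{453910} \approx 673.73 i$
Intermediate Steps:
$T = -343382$ ($T = \left(-611\right) 562 = -343382$)
$\sqrt{T - 352 \left(J{\left(19,-14 \right)} + H\right)} = \sqrt{-343382 - 352 \left(\left(-3 - 14\right) + 331\right)} = \sqrt{-343382 - 352 \left(-17 + 331\right)} = \sqrt{-343382 - 110528} = \sqrt{-453910} = i \sqrt{453910}$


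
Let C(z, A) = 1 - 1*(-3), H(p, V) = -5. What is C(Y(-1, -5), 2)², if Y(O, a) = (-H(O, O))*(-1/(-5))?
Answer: 16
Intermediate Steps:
Y(O, a) = 1 (Y(O, a) = (-1*(-5))*(-1/(-5)) = 5*(-1*(-⅕)) = 5*(⅕) = 1)
C(z, A) = 4 (C(z, A) = 1 + 3 = 4)
C(Y(-1, -5), 2)² = 4² = 16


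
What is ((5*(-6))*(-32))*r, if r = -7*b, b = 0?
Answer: 0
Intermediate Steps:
r = 0 (r = -7*0 = 0)
((5*(-6))*(-32))*r = ((5*(-6))*(-32))*0 = -30*(-32)*0 = 960*0 = 0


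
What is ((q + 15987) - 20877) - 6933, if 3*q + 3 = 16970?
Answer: -18502/3 ≈ -6167.3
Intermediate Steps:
q = 16967/3 (q = -1 + (1/3)*16970 = -1 + 16970/3 = 16967/3 ≈ 5655.7)
((q + 15987) - 20877) - 6933 = ((16967/3 + 15987) - 20877) - 6933 = (64928/3 - 20877) - 6933 = 2297/3 - 6933 = -18502/3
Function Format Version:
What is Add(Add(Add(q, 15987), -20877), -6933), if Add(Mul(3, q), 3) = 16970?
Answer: Rational(-18502, 3) ≈ -6167.3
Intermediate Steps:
q = Rational(16967, 3) (q = Add(-1, Mul(Rational(1, 3), 16970)) = Add(-1, Rational(16970, 3)) = Rational(16967, 3) ≈ 5655.7)
Add(Add(Add(q, 15987), -20877), -6933) = Add(Add(Add(Rational(16967, 3), 15987), -20877), -6933) = Add(Add(Rational(64928, 3), -20877), -6933) = Add(Rational(2297, 3), -6933) = Rational(-18502, 3)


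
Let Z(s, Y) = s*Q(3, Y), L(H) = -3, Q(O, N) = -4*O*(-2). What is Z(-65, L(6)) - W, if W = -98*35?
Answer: 1870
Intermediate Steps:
Q(O, N) = 8*O
W = -3430
Z(s, Y) = 24*s (Z(s, Y) = s*(8*3) = s*24 = 24*s)
Z(-65, L(6)) - W = 24*(-65) - 1*(-3430) = -1560 + 3430 = 1870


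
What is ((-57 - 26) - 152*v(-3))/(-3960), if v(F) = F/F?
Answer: 47/792 ≈ 0.059343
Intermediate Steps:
v(F) = 1
((-57 - 26) - 152*v(-3))/(-3960) = ((-57 - 26) - 152*1)/(-3960) = (-83 - 152)*(-1/3960) = -235*(-1/3960) = 47/792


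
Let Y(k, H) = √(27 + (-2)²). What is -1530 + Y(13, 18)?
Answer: -1530 + √31 ≈ -1524.4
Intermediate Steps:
Y(k, H) = √31 (Y(k, H) = √(27 + 4) = √31)
-1530 + Y(13, 18) = -1530 + √31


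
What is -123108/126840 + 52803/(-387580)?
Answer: -453431093/409672060 ≈ -1.1068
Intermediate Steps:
-123108/126840 + 52803/(-387580) = -123108*1/126840 + 52803*(-1/387580) = -10259/10570 - 52803/387580 = -453431093/409672060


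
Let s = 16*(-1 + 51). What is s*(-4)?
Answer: -3200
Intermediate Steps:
s = 800 (s = 16*50 = 800)
s*(-4) = 800*(-4) = -3200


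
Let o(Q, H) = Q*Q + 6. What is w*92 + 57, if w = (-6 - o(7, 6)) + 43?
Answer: -1599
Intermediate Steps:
o(Q, H) = 6 + Q² (o(Q, H) = Q² + 6 = 6 + Q²)
w = -18 (w = (-6 - (6 + 7²)) + 43 = (-6 - (6 + 49)) + 43 = (-6 - 1*55) + 43 = (-6 - 55) + 43 = -61 + 43 = -18)
w*92 + 57 = -18*92 + 57 = -1656 + 57 = -1599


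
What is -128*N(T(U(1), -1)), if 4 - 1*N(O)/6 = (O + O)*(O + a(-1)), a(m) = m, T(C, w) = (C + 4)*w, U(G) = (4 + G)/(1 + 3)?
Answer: 47328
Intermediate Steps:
U(G) = 1 + G/4 (U(G) = (4 + G)/4 = (4 + G)*(¼) = 1 + G/4)
T(C, w) = w*(4 + C) (T(C, w) = (4 + C)*w = w*(4 + C))
N(O) = 24 - 12*O*(-1 + O) (N(O) = 24 - 6*(O + O)*(O - 1) = 24 - 6*2*O*(-1 + O) = 24 - 12*O*(-1 + O))
-128*N(T(U(1), -1)) = -128*(24 - 12*(4 + (1 + (¼)*1))² + 12*(-(4 + (1 + (¼)*1)))) = -128*(24 - 12*(4 + (1 + ¼))² + 12*(-(4 + (1 + ¼)))) = -128*(24 - 12*(4 + 5/4)² + 12*(-(4 + 5/4))) = -128*(24 - 12*(-1*21/4)² + 12*(-1*21/4)) = -128*(24 - 12*(-21/4)² + 12*(-21/4)) = -128*(24 - 12*441/16 - 63) = -128*(24 - 1323/4 - 63) = -128*(-1479/4) = 47328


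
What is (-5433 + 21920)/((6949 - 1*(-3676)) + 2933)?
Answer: 16487/13558 ≈ 1.2160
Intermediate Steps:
(-5433 + 21920)/((6949 - 1*(-3676)) + 2933) = 16487/((6949 + 3676) + 2933) = 16487/(10625 + 2933) = 16487/13558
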